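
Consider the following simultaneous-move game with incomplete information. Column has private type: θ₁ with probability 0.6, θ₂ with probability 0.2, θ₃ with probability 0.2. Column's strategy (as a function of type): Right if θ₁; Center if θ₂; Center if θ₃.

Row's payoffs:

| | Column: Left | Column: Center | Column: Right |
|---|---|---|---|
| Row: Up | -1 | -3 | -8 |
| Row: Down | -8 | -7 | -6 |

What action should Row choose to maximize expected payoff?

Compute Row's expected payoff for each action, taking the expectation over Column's type.
E[Up] = 0.6·(-8) + 0.2·(-3) + 0.2·(-3) = -6
E[Down] = 0.6·(-6) + 0.2·(-7) + 0.2·(-7) = -6.4
Best response: Up (-6 is the largest).

Up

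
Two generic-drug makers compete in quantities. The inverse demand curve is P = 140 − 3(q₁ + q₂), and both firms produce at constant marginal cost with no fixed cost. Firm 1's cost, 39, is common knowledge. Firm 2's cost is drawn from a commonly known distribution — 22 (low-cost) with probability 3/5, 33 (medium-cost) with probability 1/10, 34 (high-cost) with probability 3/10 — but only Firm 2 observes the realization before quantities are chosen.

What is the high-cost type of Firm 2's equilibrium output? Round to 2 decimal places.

12.74

Type-c best response for Firm 2: q₂(c) = (140 − c)/6 − q₁/2.
Firm 1 maximizes expected profit; its first-order condition is 140 − 6q₁ − 3E[q₂] − 39 = 0.
Substituting E[q₂] and solving: E[c₂] = 26.7, so q₁ = (140 − 2·39 + 26.7)/9 = 9.85556.
q₂(high-cost) = (140 − 34 − 3·9.85556)/6 = 12.7389.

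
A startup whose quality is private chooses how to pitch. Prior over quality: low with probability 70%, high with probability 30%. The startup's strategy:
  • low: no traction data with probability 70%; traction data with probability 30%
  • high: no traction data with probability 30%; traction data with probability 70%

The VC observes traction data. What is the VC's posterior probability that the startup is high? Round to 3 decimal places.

0.500

Apply Bayes' rule using the sender's strategy as the likelihood.
P(traction data) = 0.7·0.3 + 0.3·0.7 = 0.42
P(high | traction data) = (0.3·0.7) / 0.42 = 0.21 / 0.42 = 0.5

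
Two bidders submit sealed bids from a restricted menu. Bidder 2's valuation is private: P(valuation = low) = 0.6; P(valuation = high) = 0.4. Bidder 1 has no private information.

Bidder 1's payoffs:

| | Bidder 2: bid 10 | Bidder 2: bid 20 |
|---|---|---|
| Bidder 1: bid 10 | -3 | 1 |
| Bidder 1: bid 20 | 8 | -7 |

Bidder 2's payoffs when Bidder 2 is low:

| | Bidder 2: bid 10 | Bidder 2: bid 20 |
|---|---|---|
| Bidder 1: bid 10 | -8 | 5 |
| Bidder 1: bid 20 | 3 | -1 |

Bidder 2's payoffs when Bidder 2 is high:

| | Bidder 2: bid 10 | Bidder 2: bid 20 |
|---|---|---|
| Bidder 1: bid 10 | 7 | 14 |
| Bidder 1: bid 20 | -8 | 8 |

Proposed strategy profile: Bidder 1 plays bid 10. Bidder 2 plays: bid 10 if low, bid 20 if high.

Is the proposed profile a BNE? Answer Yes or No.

No

A profile is a BNE iff every type of every player is best-responding given beliefs about the other side.
Bidder 1 plays bid 10: E[bid 10] = 0.6·(-3) + 0.4·(1) = -1.4; E[bid 20] = 2. Not best-responding. ✗
Bidder 2 (valuation low), facing bid 10: bid 10 gives -8, bid 20 gives 5. Proposed bid 10 is not best — profitable deviation exists. ✗
Bidder 2 (valuation high), facing bid 10: bid 10 gives 7, bid 20 gives 14. Proposed bid 20 is best. ✓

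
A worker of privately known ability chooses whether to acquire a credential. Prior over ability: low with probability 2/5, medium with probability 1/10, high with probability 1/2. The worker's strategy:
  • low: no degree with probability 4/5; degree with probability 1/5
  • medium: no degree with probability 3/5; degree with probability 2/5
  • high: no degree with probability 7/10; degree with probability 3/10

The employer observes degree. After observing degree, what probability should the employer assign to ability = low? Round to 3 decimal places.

0.296

P(degree) = (2/5)·(1/5) + (1/10)·(2/5) + (1/2)·(3/10) = 27/100
P(low | degree) = ((2/5)·(1/5)) / (27/100) = (2/25) / (27/100) = 8/27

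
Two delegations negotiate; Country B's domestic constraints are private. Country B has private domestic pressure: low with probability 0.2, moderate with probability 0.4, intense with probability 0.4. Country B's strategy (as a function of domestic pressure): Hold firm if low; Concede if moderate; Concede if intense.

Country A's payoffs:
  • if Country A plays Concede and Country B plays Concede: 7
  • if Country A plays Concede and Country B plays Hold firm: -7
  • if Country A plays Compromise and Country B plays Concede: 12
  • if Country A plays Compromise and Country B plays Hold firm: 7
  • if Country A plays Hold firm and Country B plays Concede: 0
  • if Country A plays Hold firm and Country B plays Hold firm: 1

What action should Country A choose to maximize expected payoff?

E[Concede] = 0.2·(-7) + 0.4·(7) + 0.4·(7) = 4.2
E[Compromise] = 0.2·(7) + 0.4·(12) + 0.4·(12) = 11
E[Hold firm] = 0.2·(1) + 0.4·(0) + 0.4·(0) = 0.2
Best response: Compromise (11 is the largest).

Compromise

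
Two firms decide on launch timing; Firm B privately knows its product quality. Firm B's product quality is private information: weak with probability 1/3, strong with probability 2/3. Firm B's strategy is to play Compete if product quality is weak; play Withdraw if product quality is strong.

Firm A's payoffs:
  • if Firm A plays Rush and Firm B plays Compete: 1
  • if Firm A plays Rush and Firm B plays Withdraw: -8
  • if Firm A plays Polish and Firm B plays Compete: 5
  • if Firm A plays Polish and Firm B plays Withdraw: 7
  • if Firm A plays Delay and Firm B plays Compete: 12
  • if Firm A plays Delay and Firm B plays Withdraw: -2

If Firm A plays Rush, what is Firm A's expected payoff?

E[Rush] = 1/3·1 + 2/3·(-8) = 1/3 + (-16/3) = -5

-5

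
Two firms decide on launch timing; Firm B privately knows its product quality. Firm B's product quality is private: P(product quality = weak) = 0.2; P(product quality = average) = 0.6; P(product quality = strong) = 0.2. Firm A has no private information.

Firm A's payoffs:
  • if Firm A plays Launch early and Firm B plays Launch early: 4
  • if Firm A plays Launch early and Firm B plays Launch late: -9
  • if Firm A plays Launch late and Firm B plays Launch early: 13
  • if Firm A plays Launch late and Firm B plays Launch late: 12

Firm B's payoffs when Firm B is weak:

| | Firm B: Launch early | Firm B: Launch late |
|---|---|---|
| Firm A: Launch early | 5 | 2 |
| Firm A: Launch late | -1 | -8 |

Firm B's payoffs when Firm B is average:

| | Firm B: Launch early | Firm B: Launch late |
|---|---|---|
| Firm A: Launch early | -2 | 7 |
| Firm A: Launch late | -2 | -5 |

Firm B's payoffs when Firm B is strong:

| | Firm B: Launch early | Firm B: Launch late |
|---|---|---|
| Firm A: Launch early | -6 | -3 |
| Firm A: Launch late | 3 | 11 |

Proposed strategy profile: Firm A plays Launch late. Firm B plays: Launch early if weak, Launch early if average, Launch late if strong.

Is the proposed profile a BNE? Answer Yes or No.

Yes

Firm A plays Launch late: E[Launch late] = 0.2·(13) + 0.6·(13) + 0.2·(12) = 12.8; E[Launch early] = 1.4. Best-responding. ✓
Firm B (product quality weak), facing Launch late: Launch early gives -1, Launch late gives -8. Proposed Launch early is best. ✓
Firm B (product quality average), facing Launch late: Launch early gives -2, Launch late gives -5. Proposed Launch early is best. ✓
Firm B (product quality strong), facing Launch late: Launch early gives 3, Launch late gives 11. Proposed Launch late is best. ✓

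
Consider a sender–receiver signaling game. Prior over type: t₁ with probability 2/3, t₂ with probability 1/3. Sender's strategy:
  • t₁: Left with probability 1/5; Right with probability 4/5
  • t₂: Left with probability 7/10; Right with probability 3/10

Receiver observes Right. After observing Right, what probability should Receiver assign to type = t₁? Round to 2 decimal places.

0.84

P(Right) = (2/3)·(4/5) + (1/3)·(3/10) = 19/30
P(t₁ | Right) = ((2/3)·(4/5)) / (19/30) = (8/15) / (19/30) = 16/19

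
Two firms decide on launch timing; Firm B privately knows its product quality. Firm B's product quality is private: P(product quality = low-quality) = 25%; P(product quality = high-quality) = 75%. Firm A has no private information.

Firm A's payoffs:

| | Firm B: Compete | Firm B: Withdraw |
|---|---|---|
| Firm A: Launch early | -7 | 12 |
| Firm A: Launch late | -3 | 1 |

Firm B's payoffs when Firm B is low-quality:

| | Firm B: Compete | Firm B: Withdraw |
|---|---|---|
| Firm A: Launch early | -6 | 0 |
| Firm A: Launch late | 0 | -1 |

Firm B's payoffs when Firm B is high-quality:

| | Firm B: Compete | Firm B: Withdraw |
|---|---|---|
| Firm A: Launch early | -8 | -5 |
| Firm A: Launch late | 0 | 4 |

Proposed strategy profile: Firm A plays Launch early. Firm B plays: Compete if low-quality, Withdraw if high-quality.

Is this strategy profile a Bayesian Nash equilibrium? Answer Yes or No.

Firm A plays Launch early: E[Launch early] = 0.25·(-7) + 0.75·(12) = 7.25; E[Launch late] = 0. Best-responding. ✓
Firm B (product quality low-quality), facing Launch early: Compete gives -6, Withdraw gives 0. Proposed Compete is not best — profitable deviation exists. ✗
Firm B (product quality high-quality), facing Launch early: Compete gives -8, Withdraw gives -5. Proposed Withdraw is best. ✓

No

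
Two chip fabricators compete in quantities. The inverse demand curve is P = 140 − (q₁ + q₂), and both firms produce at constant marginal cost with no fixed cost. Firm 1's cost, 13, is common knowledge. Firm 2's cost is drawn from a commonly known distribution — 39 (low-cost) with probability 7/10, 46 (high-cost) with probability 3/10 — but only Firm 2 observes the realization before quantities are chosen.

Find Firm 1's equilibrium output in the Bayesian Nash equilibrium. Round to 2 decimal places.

Type-c best response for Firm 2: q₂(c) = (140 − c)/2 − q₁/2.
Firm 1 maximizes expected profit; its first-order condition is 140 − 2q₁ − E[q₂] − 13 = 0.
Substituting E[q₂] and solving: E[c₂] = 41.1, so q₁ = (140 − 2·13 + 41.1)/3 = 51.7.

51.70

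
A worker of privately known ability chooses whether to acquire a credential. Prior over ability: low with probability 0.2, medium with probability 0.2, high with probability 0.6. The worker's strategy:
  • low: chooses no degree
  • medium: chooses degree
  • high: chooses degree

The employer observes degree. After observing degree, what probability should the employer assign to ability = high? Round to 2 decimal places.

0.75

Apply Bayes' rule using the sender's strategy as the likelihood.
P(degree) = 0.2·0 + 0.2·1 + 0.6·1 = 0.8
P(high | degree) = (0.6·1) / 0.8 = 0.6 / 0.8 = 0.75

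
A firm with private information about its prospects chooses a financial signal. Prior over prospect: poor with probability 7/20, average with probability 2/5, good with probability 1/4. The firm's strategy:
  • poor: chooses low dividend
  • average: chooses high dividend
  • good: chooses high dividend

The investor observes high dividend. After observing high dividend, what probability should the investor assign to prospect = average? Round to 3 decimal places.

Apply Bayes' rule using the sender's strategy as the likelihood.
P(high dividend) = (7/20)·0 + (2/5)·1 + (1/4)·1 = 13/20
P(average | high dividend) = ((2/5)·1) / (13/20) = (2/5) / (13/20) = 8/13

0.615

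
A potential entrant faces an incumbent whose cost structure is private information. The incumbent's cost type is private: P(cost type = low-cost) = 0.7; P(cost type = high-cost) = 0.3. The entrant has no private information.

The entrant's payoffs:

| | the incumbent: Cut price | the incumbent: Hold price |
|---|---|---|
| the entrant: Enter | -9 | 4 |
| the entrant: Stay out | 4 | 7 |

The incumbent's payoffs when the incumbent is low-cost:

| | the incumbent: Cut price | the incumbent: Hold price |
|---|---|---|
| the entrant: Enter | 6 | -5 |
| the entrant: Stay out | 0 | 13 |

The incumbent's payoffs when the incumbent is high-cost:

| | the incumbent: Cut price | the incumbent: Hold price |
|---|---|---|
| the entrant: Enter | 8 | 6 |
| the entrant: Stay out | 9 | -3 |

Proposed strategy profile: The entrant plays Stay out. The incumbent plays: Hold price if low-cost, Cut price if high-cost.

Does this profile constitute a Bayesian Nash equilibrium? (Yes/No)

Yes

A profile is a BNE iff every type of every player is best-responding given beliefs about the other side.
The entrant plays Stay out: E[Stay out] = 0.7·(7) + 0.3·(4) = 6.1; E[Enter] = 0.1. Best-responding. ✓
The incumbent (cost type low-cost), facing Stay out: Cut price gives 0, Hold price gives 13. Proposed Hold price is best. ✓
The incumbent (cost type high-cost), facing Stay out: Cut price gives 9, Hold price gives -3. Proposed Cut price is best. ✓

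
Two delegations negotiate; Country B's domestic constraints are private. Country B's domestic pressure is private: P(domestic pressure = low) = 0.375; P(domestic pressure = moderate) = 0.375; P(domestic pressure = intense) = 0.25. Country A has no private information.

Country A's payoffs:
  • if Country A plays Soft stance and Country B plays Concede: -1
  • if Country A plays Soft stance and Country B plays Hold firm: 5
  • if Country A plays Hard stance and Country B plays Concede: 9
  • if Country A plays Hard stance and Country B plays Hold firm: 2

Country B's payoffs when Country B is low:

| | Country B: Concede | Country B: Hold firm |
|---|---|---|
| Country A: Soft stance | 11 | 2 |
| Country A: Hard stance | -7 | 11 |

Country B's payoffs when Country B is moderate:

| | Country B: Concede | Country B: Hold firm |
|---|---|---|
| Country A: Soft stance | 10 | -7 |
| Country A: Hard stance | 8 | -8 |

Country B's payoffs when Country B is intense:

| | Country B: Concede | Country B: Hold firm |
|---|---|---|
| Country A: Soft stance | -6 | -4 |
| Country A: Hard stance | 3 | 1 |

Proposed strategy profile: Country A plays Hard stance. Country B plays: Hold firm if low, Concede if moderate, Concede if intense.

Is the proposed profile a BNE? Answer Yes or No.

A profile is a BNE iff every type of every player is best-responding given beliefs about the other side.
Country A plays Hard stance: E[Hard stance] = 0.375·(2) + 0.375·(9) + 0.25·(9) = 6.375; E[Soft stance] = 1.25. Best-responding. ✓
Country B (domestic pressure low), facing Hard stance: Concede gives -7, Hold firm gives 11. Proposed Hold firm is best. ✓
Country B (domestic pressure moderate), facing Hard stance: Concede gives 8, Hold firm gives -8. Proposed Concede is best. ✓
Country B (domestic pressure intense), facing Hard stance: Concede gives 3, Hold firm gives 1. Proposed Concede is best. ✓

Yes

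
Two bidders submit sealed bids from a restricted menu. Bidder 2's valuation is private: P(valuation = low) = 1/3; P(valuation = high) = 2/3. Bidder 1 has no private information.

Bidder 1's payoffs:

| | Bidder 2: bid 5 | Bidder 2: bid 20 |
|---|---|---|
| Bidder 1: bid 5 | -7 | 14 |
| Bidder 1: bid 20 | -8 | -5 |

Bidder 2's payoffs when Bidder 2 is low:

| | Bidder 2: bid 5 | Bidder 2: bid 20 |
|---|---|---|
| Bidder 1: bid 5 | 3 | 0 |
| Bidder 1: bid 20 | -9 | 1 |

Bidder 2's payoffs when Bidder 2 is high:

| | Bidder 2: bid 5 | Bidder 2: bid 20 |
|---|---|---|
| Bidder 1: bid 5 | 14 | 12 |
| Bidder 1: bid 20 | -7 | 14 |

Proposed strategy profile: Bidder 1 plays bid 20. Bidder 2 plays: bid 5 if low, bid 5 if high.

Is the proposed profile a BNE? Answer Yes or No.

A profile is a BNE iff every type of every player is best-responding given beliefs about the other side.
Bidder 1 plays bid 20: E[bid 20] = 1/3·(-8) + 2/3·(-8) = -8; E[bid 5] = -7. Not best-responding. ✗
Bidder 2 (valuation low), facing bid 20: bid 5 gives -9, bid 20 gives 1. Proposed bid 5 is not best — profitable deviation exists. ✗
Bidder 2 (valuation high), facing bid 20: bid 5 gives -7, bid 20 gives 14. Proposed bid 5 is not best — profitable deviation exists. ✗

No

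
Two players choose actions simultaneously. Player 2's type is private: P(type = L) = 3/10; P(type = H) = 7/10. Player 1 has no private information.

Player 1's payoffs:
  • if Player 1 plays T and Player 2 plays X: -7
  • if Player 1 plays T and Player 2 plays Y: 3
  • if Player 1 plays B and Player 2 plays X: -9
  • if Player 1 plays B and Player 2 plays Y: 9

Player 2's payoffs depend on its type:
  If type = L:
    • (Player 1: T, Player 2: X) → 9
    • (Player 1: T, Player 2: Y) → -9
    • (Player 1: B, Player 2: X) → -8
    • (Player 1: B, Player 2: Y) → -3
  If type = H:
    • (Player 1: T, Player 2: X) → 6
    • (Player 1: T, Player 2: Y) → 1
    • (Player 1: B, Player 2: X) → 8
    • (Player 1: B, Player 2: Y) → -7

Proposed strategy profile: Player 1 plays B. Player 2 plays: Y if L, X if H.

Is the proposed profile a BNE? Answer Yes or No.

Yes

A profile is a BNE iff every type of every player is best-responding given beliefs about the other side.
Player 1 plays B: E[B] = 3/10·(9) + 7/10·(-9) = -18/5; E[T] = -4. Best-responding. ✓
Player 2 (type L), facing B: X gives -8, Y gives -3. Proposed Y is best. ✓
Player 2 (type H), facing B: X gives 8, Y gives -7. Proposed X is best. ✓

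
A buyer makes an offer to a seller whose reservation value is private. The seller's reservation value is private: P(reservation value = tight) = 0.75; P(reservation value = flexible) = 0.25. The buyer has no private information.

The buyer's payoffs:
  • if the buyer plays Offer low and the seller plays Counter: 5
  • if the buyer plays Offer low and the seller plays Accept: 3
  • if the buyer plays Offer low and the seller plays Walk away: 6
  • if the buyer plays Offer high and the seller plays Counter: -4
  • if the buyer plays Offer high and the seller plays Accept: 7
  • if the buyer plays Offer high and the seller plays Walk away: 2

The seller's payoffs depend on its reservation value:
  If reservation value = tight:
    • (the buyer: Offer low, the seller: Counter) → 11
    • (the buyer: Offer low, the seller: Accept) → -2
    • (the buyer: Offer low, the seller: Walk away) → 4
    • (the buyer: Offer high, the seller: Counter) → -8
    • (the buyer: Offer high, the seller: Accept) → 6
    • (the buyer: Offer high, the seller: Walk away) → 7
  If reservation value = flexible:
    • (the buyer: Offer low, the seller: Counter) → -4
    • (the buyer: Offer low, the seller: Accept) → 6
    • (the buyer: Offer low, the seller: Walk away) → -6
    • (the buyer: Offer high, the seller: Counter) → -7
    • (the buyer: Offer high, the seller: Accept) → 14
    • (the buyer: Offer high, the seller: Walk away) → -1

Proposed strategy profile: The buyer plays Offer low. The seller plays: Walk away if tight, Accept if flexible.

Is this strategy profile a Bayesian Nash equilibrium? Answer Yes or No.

The buyer plays Offer low: E[Offer low] = 0.75·(6) + 0.25·(3) = 5.25; E[Offer high] = 3.25. Best-responding. ✓
The seller (reservation value tight), facing Offer low: Counter gives 11, Accept gives -2, Walk away gives 4. Proposed Walk away is not best — profitable deviation exists. ✗
The seller (reservation value flexible), facing Offer low: Counter gives -4, Accept gives 6, Walk away gives -6. Proposed Accept is best. ✓

No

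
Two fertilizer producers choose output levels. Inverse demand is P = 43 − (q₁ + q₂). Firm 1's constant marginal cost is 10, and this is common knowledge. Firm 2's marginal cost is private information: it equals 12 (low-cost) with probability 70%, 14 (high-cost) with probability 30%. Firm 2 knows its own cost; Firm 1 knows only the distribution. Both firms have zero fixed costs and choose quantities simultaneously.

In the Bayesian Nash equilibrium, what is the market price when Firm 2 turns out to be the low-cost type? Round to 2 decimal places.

21.57

Each type of Firm 2 best-responds to q₁; Firm 1 best-responds to the expected q₂ over Firm 2's types.
Firm 2 with cost c maximizes (43 − (q₁+q₂) − c)·q₂, giving q₂(c) = (43 − c − q₁)/2.
E[c₂] = 0.7·12 + 0.3·14 = 12.6
Firm 1's FOC against E[q₂] yields q₁ = (43 − 2·10 + E[c₂])/3 = (43 − 20 + 12.6)/3 = 11.8667.
q₂(low-cost) = 9.56667, so P = 43 − (11.8667 + 9.56667) = 21.5667.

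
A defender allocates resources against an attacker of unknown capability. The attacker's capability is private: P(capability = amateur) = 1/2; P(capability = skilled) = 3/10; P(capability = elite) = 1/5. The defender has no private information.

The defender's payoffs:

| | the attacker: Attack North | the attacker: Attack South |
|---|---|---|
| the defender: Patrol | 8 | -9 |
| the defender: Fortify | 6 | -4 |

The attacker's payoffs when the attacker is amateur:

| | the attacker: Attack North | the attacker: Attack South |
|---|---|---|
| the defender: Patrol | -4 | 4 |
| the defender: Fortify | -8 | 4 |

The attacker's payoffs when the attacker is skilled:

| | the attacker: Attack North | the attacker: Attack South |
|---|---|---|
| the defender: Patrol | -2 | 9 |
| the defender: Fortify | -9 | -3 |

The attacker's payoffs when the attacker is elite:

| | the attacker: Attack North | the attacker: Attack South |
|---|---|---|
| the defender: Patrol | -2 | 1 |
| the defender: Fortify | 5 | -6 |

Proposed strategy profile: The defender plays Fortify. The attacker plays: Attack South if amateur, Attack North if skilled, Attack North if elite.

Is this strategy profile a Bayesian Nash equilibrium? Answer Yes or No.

A profile is a BNE iff every type of every player is best-responding given beliefs about the other side.
The defender plays Fortify: E[Fortify] = 1/2·(-4) + 3/10·(6) + 1/5·(6) = 1; E[Patrol] = -1/2. Best-responding. ✓
The attacker (capability amateur), facing Fortify: Attack North gives -8, Attack South gives 4. Proposed Attack South is best. ✓
The attacker (capability skilled), facing Fortify: Attack North gives -9, Attack South gives -3. Proposed Attack North is not best — profitable deviation exists. ✗
The attacker (capability elite), facing Fortify: Attack North gives 5, Attack South gives -6. Proposed Attack North is best. ✓

No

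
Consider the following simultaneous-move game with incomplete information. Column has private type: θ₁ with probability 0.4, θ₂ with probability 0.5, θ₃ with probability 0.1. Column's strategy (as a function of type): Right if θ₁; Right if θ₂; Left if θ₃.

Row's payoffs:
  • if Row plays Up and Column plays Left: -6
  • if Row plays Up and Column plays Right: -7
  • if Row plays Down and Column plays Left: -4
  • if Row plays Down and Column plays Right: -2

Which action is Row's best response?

E[Up] = 0.4·(-7) + 0.5·(-7) + 0.1·(-6) = -6.9
E[Down] = 0.4·(-2) + 0.5·(-2) + 0.1·(-4) = -2.2
Best response: Down (-2.2 is the largest).

Down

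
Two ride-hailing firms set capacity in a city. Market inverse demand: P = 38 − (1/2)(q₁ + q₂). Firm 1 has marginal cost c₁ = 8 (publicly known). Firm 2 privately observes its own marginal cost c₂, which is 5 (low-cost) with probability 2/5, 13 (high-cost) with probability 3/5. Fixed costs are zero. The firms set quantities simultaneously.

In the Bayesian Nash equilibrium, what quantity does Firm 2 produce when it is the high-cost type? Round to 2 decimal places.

14.40

Type-c best response for Firm 2: q₂(c) = (38 − c) − q₁/2.
Firm 1 maximizes expected profit; its first-order condition is 38 − q₁ − (1/2)E[q₂] − 8 = 0.
Substituting E[q₂] and solving: E[c₂] = 9.8, so q₁ = (38 − 2·8 + 9.8)/(3/2) = 21.2.
q₂(high-cost) = (38 − 13 − (1/2)·21.2) = 14.4.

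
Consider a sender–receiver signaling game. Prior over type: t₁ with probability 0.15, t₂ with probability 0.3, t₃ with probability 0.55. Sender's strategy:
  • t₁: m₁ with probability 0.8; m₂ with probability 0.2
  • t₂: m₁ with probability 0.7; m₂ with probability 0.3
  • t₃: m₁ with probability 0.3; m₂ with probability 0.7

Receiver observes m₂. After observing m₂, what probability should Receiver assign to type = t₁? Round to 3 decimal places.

0.059

P(m₂) = 0.15·0.2 + 0.3·0.3 + 0.55·0.7 = 0.505
P(t₁ | m₂) = (0.15·0.2) / 0.505 = 0.03 / 0.505 = 0.0594059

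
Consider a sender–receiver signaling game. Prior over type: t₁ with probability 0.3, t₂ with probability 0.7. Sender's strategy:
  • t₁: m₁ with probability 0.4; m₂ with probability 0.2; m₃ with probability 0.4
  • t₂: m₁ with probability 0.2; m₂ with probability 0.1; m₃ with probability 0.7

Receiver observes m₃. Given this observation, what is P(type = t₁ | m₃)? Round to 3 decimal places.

0.197

P(m₃) = 0.3·0.4 + 0.7·0.7 = 0.61
P(t₁ | m₃) = (0.3·0.4) / 0.61 = 0.12 / 0.61 = 0.196721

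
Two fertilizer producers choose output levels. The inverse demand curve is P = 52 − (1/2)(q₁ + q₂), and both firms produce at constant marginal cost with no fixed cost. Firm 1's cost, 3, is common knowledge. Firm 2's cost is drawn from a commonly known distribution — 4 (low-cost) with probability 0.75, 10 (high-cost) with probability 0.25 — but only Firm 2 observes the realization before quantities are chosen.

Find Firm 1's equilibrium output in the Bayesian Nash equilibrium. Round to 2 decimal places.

Type-c best response for Firm 2: q₂(c) = (52 − c) − q₁/2.
Firm 1 maximizes expected profit; its first-order condition is 52 − q₁ − (1/2)E[q₂] − 3 = 0.
Substituting E[q₂] and solving: E[c₂] = 5.5, so q₁ = (52 − 2·3 + 5.5)/(3/2) = 34.3333.

34.33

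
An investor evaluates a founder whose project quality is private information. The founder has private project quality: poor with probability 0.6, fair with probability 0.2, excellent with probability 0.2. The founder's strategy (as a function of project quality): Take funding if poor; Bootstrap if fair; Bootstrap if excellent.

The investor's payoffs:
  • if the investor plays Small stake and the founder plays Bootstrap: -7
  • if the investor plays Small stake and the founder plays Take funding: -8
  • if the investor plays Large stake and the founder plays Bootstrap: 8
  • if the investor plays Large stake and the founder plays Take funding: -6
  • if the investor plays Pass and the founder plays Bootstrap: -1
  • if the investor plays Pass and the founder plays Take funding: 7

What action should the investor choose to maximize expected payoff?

E[Small stake] = 0.6·(-8) + 0.2·(-7) + 0.2·(-7) = -7.6
E[Large stake] = 0.6·(-6) + 0.2·(8) + 0.2·(8) = -0.4
E[Pass] = 0.6·(7) + 0.2·(-1) + 0.2·(-1) = 3.8
Best response: Pass (3.8 is the largest).

Pass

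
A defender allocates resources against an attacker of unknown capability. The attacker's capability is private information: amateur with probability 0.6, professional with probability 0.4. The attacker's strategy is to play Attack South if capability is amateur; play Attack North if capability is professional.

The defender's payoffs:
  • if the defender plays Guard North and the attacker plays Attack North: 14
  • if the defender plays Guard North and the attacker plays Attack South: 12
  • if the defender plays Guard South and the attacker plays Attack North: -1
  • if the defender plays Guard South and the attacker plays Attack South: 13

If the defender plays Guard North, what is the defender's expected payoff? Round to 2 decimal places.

12.80

E[Guard North] = 0.6·12 + 0.4·14 = 7.2 + 5.6 = 12.8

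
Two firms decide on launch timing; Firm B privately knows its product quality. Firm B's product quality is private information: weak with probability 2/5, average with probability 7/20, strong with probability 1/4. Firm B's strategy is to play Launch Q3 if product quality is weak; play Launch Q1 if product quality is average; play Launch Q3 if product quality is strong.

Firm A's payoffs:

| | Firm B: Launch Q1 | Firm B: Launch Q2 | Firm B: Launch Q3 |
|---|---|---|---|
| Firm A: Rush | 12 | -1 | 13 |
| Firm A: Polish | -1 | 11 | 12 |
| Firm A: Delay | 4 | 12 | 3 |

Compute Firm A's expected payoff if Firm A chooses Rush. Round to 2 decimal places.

Take the expectation over Firm B's product quality, weighting each type's action by its prior probability.
E[Rush] = 2/5·13 + 7/20·12 + 1/4·13 = 26/5 + 21/5 + 13/4 = 253/20

12.65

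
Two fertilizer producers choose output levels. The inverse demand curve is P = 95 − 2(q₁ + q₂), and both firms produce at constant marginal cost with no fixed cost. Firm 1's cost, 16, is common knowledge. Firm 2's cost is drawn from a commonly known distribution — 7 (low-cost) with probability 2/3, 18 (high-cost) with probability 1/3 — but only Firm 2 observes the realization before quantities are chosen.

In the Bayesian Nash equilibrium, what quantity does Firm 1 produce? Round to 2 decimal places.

Type-c best response for Firm 2: q₂(c) = (95 − c)/4 − q₁/2.
Firm 1 maximizes expected profit; its first-order condition is 95 − 4q₁ − 2E[q₂] − 16 = 0.
Substituting E[q₂] and solving: E[c₂] = 10.6667, so q₁ = (95 − 2·16 + 10.6667)/6 = 12.2778.

12.28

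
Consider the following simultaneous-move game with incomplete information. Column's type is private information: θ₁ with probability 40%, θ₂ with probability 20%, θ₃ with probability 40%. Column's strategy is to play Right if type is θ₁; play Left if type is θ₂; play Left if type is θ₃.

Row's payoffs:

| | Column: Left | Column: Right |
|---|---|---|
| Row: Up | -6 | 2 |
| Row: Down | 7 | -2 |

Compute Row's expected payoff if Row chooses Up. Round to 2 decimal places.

-2.80

Take the expectation over Column's type, weighting each type's action by its prior probability.
E[Up] = 0.4·2 + 0.2·(-6) + 0.4·(-6) = 0.8 + (-1.2) + (-2.4) = -2.8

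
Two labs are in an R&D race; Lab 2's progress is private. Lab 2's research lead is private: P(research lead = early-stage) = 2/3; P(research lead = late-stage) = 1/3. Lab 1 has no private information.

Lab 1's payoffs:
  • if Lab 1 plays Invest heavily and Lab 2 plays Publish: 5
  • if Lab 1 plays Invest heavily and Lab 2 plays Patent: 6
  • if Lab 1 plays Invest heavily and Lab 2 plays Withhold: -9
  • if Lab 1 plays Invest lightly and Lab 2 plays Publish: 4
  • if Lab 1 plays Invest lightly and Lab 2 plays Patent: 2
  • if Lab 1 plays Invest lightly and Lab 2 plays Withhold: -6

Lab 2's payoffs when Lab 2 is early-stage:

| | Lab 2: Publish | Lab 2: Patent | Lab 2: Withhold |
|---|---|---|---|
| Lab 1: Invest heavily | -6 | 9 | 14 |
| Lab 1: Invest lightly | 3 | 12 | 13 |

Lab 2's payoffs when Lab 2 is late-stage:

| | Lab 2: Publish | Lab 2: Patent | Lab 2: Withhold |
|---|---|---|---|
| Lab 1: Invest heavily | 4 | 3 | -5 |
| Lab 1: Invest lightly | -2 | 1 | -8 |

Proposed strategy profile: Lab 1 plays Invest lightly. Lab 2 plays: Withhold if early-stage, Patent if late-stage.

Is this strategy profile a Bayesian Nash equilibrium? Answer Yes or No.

Yes

Lab 1 plays Invest lightly: E[Invest lightly] = 2/3·(-6) + 1/3·(2) = -10/3; E[Invest heavily] = -4. Best-responding. ✓
Lab 2 (research lead early-stage), facing Invest lightly: Publish gives 3, Patent gives 12, Withhold gives 13. Proposed Withhold is best. ✓
Lab 2 (research lead late-stage), facing Invest lightly: Publish gives -2, Patent gives 1, Withhold gives -8. Proposed Patent is best. ✓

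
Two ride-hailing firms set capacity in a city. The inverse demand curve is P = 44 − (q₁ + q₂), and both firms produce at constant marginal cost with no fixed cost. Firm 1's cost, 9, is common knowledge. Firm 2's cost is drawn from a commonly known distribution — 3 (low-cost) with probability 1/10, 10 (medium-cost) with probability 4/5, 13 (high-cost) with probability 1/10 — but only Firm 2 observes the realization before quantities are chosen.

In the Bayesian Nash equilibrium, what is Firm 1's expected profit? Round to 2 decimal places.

140.82

Each type of Firm 2 best-responds to q₁; Firm 1 best-responds to the expected q₂ over Firm 2's types.
Firm 2 with cost c maximizes (44 − (q₁+q₂) − c)·q₂, giving q₂(c) = (44 − c − q₁)/2.
E[c₂] = 1/10·3 + 4/5·10 + 1/10·13 = 9.6
Firm 1's FOC against E[q₂] yields q₁ = (44 − 2·9 + E[c₂])/3 = (44 − 18 + 9.6)/3 = 11.8667.
E[P] = 44 − (q₁ + E[q₂]) = 20.8667; Firm 1's expected profit = (E[P] − 9)·q₁ = (20.8667 − 9)·11.8667 = 140.818.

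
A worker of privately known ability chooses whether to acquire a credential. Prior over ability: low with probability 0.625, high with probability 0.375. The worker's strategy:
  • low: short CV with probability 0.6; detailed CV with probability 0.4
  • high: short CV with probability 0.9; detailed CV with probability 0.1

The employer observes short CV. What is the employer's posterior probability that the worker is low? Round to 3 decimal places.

0.526

Apply Bayes' rule using the sender's strategy as the likelihood.
P(short CV) = 0.625·0.6 + 0.375·0.9 = 0.7125
P(low | short CV) = (0.625·0.6) / 0.7125 = 0.375 / 0.7125 = 0.526316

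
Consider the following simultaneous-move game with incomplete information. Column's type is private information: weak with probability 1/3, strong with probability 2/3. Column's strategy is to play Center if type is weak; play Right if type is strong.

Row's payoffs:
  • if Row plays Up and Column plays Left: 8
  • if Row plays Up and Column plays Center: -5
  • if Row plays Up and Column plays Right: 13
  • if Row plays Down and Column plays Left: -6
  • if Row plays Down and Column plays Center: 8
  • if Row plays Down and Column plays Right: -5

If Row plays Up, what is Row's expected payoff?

E[Up] = 1/3·(-5) + 2/3·13 = (-5/3) + 26/3 = 7

7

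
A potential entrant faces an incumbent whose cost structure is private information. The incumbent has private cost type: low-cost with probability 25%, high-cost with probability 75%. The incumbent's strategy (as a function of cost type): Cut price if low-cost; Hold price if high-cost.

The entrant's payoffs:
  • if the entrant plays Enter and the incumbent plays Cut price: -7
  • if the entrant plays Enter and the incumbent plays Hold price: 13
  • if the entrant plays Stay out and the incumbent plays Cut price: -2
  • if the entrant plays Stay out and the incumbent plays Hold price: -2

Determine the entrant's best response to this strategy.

Enter

E[Enter] = 0.25·(-7) + 0.75·(13) = 8
E[Stay out] = 0.25·(-2) + 0.75·(-2) = -2
Best response: Enter (8 is the largest).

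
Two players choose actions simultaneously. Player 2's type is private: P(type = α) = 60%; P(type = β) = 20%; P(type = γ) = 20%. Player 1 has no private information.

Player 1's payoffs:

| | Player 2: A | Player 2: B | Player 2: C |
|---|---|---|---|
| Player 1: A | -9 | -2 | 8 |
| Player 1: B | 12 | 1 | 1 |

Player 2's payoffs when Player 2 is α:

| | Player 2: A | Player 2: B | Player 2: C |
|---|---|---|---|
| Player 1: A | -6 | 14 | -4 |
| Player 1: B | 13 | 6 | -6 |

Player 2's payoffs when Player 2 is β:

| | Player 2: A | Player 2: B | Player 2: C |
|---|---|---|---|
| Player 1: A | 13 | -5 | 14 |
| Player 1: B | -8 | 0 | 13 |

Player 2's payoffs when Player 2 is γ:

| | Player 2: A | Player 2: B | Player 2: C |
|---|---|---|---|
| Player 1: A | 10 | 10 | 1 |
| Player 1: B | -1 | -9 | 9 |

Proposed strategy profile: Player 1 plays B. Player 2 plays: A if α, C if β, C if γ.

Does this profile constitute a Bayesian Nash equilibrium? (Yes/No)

Yes

A profile is a BNE iff every type of every player is best-responding given beliefs about the other side.
Player 1 plays B: E[B] = 0.6·(12) + 0.2·(1) + 0.2·(1) = 7.6; E[A] = -2.2. Best-responding. ✓
Player 2 (type α), facing B: A gives 13, B gives 6, C gives -6. Proposed A is best. ✓
Player 2 (type β), facing B: A gives -8, B gives 0, C gives 13. Proposed C is best. ✓
Player 2 (type γ), facing B: A gives -1, B gives -9, C gives 9. Proposed C is best. ✓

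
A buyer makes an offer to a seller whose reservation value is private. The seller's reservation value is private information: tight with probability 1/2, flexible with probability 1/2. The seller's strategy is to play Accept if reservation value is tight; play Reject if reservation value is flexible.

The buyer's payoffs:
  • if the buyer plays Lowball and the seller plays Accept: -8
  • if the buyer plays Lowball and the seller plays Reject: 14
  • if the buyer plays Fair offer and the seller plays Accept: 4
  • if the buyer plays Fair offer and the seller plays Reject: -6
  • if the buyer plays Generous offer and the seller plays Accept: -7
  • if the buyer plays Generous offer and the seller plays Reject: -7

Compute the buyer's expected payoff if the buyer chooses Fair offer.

Take the expectation over the seller's reservation value, weighting each type's action by its prior probability.
E[Fair offer] = 1/2·4 + 1/2·(-6) = 2 + (-3) = -1

-1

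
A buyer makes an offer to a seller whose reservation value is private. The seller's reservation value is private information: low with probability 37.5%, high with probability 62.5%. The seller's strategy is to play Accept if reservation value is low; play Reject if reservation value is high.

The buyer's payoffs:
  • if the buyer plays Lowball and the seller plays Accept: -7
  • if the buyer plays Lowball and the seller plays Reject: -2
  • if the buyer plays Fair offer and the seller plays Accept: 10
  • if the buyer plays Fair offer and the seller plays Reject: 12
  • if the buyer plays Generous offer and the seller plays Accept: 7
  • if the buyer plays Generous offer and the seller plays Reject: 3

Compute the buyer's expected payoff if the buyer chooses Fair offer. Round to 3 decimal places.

E[Fair offer] = 0.375·10 + 0.625·12 = 3.75 + 7.5 = 11.25

11.250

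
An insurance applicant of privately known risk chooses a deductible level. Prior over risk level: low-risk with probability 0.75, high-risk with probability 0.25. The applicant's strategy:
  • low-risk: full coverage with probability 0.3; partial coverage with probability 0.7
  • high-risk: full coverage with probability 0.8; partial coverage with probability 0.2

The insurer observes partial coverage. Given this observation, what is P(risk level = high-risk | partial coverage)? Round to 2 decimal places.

0.09

Apply Bayes' rule using the sender's strategy as the likelihood.
P(partial coverage) = 0.75·0.7 + 0.25·0.2 = 0.575
P(high-risk | partial coverage) = (0.25·0.2) / 0.575 = 0.05 / 0.575 = 0.0869565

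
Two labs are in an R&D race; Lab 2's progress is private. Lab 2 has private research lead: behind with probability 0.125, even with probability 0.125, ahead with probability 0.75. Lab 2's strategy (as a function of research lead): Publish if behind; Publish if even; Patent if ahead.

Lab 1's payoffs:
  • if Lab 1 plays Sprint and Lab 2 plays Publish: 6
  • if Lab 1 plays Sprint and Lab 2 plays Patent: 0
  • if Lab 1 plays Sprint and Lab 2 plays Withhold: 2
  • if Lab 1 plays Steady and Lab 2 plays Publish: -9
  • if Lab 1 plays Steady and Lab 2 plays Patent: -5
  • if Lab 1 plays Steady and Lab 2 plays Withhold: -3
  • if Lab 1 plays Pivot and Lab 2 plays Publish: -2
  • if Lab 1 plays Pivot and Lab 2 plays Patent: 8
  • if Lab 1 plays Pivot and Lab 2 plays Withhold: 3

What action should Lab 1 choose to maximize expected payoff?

Compute Lab 1's expected payoff for each action, taking the expectation over Lab 2's type.
E[Sprint] = 0.125·(6) + 0.125·(6) + 0.75·(0) = 1.5
E[Steady] = 0.125·(-9) + 0.125·(-9) + 0.75·(-5) = -6
E[Pivot] = 0.125·(-2) + 0.125·(-2) + 0.75·(8) = 5.5
Best response: Pivot (5.5 is the largest).

Pivot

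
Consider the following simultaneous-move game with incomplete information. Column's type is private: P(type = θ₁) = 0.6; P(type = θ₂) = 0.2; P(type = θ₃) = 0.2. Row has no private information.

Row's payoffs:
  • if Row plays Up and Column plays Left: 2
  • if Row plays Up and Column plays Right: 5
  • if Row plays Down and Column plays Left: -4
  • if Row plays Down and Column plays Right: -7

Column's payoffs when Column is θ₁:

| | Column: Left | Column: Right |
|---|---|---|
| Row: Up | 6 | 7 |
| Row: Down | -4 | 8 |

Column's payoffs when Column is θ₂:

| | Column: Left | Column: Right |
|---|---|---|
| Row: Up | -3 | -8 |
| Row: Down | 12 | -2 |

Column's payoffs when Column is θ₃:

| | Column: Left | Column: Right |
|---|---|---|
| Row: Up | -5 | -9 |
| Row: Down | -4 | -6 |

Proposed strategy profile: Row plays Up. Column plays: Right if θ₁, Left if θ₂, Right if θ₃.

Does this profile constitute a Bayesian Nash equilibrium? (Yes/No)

No

A profile is a BNE iff every type of every player is best-responding given beliefs about the other side.
Row plays Up: E[Up] = 0.6·(5) + 0.2·(2) + 0.2·(5) = 4.4; E[Down] = -6.4. Best-responding. ✓
Column (type θ₁), facing Up: Left gives 6, Right gives 7. Proposed Right is best. ✓
Column (type θ₂), facing Up: Left gives -3, Right gives -8. Proposed Left is best. ✓
Column (type θ₃), facing Up: Left gives -5, Right gives -9. Proposed Right is not best — profitable deviation exists. ✗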